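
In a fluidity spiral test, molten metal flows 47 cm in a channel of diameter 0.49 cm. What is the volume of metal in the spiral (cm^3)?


Formula: V = pi * (d/2)^2 * L  (cylinder volume)
Radius = 0.49/2 = 0.245 cm
V = pi * 0.245^2 * 47 = 8.8630 cm^3

8.8630 cm^3


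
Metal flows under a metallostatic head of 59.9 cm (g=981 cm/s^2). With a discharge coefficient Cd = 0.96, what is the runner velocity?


Formula: v = Cd * sqrt(2 * g * h)  (Torricelli with discharge coefficient)
2*g*h = 2 * 981 * 59.9 = 117523.8 cm^2/s^2
sqrt(117523.8) = 342.81744 cm/s
v = 0.96 * 342.81744 = 329.1047 cm/s


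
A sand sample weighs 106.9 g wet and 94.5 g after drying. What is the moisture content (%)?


Formula: MC = (W_wet - W_dry) / W_wet * 100
Water mass = 106.9 - 94.5 = 12.4 g
MC = 12.4 / 106.9 * 100 = 11.5996%


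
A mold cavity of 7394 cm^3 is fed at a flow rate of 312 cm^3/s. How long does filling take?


Formula: t_fill = V_mold / Q_flow
t = 7394 cm^3 / 312 cm^3/s = 23.6987 s

Answer: 23.6987 s


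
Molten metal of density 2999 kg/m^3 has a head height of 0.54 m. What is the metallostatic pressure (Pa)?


Formula: P = rho * g * h
rho * g = 2999 * 9.81 = 29420.19 N/m^3
P = 29420.19 * 0.54 = 15886.9026 Pa

Answer: 15886.9026 Pa


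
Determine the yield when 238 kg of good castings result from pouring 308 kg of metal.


Formula: Casting Yield = (W_good / W_total) * 100
Yield = (238 kg / 308 kg) * 100 = 77.2727%

Answer: 77.2727%


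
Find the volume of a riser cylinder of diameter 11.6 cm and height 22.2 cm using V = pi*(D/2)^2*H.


Formula: V = pi * (D/2)^2 * H  (cylinder volume)
Radius = D/2 = 11.6/2 = 5.8 cm
V = pi * 5.8^2 * 22.2 = 2346.1665 cm^3

Answer: 2346.1665 cm^3


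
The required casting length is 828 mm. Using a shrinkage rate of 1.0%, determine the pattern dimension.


Formula: L_pattern = L_casting * (1 + shrinkage_rate/100)
Shrinkage factor = 1 + 1.0/100 = 1.01
L_pattern = 828 mm * 1.01 = 836.2800 mm

Answer: 836.2800 mm


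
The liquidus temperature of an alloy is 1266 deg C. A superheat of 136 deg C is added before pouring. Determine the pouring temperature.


Formula: T_pour = T_melt + Superheat
T_pour = 1266 + 136 = 1402 deg C


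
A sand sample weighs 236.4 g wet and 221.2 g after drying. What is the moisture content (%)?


Formula: MC = (W_wet - W_dry) / W_wet * 100
Water mass = 236.4 - 221.2 = 15.2 g
MC = 15.2 / 236.4 * 100 = 6.4298%

6.4298%


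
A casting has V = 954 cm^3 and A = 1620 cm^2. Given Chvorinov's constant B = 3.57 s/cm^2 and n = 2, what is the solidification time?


Formula: t_s = B * (V/A)^n  (Chvorinov's rule, n=2)
Modulus M = V/A = 954/1620 = 0.588889 cm
M^2 = 0.588889^2 = 0.346790 cm^2
t_s = 3.57 * 0.346790 = 1.2380 s

1.2380 s


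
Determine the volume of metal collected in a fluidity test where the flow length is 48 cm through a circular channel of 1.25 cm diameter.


Formula: V = pi * (d/2)^2 * L  (cylinder volume)
Radius = 1.25/2 = 0.625 cm
V = pi * 0.625^2 * 48 = 58.9049 cm^3

Final answer: 58.9049 cm^3


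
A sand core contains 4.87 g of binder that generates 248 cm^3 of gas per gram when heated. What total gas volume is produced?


Formula: V_gas = W_binder * gas_evolution_rate
V = 4.87 g * 248 cm^3/g = 1207.7600 cm^3

Final answer: 1207.7600 cm^3


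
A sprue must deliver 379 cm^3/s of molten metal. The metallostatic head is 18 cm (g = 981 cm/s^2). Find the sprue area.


Formula: v = sqrt(2*g*h), A = Q/v
Velocity: v = sqrt(2 * 981 * 18) = sqrt(35316) = 187.9255 cm/s
Sprue area: A = Q / v = 379 / 187.9255 = 2.0168 cm^2


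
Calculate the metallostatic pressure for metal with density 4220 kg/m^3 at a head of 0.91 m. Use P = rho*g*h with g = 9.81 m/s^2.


Formula: P = rho * g * h
rho * g = 4220 * 9.81 = 41398.2 N/m^3
P = 41398.2 * 0.91 = 37672.3620 Pa


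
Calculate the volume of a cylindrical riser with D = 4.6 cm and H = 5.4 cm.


Formula: V = pi * (D/2)^2 * H  (cylinder volume)
Radius = D/2 = 4.6/2 = 2.3 cm
V = pi * 2.3^2 * 5.4 = 89.7427 cm^3

89.7427 cm^3


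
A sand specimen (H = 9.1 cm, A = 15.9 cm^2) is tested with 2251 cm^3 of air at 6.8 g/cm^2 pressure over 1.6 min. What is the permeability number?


Formula: Permeability Number P = (V * H) / (p * A * t)
Numerator: V * H = 2251 * 9.1 = 20484.1
Denominator: p * A * t = 6.8 * 15.9 * 1.6 = 172.992
P = 20484.1 / 172.992 = 118.4107

Final answer: 118.4107


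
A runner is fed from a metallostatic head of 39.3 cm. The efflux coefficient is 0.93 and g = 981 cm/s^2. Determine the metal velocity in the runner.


Formula: v = Cd * sqrt(2 * g * h)  (Torricelli with discharge coefficient)
2*g*h = 2 * 981 * 39.3 = 77106.6 cm^2/s^2
sqrt(77106.6) = 277.68075 cm/s
v = 0.93 * 277.68075 = 258.2431 cm/s

258.2431 cm/s


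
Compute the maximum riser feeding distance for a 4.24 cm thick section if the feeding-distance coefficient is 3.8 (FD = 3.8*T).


Formula: FD = 3.8 * T  (riser feeding-distance rule)
FD = 3.8 * 4.24 cm = 16.1120 cm

Final answer: 16.1120 cm


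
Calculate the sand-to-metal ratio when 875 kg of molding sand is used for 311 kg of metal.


Formula: Sand-to-Metal Ratio = W_sand / W_metal
Ratio = 875 kg / 311 kg = 2.8135


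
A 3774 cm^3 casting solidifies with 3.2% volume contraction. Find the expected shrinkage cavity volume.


Formula: V_shrink = V_casting * shrinkage_pct / 100
V_shrink = 3774 cm^3 * 3.2 / 100 = 120.7680 cm^3

Answer: 120.7680 cm^3


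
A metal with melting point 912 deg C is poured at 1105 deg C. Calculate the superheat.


Formula: Superheat = T_pour - T_melt
Superheat = 1105 - 912 = 193 deg C

Final answer: 193 deg C


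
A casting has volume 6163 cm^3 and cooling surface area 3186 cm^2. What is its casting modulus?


Formula: Casting Modulus M = V / A
M = 6163 cm^3 / 3186 cm^2 = 1.9344 cm

Answer: 1.9344 cm


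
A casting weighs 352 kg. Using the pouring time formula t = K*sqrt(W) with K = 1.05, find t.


Formula: t = K * sqrt(W)
sqrt(W) = sqrt(352) = 18.76166
t = 1.05 * 18.76166 = 19.6997 s

Final answer: 19.6997 s


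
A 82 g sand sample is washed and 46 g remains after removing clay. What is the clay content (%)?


Formula: Clay% = (W_total - W_washed) / W_total * 100
Clay mass = 82 - 46 = 36 g
Clay% = 36 / 82 * 100 = 43.9024%

43.9024%


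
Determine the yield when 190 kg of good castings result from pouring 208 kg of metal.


Formula: Casting Yield = (W_good / W_total) * 100
Yield = (190 kg / 208 kg) * 100 = 91.3462%

91.3462%


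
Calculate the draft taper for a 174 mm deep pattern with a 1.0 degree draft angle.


Formula: taper = depth * tan(draft_angle)
tan(1.0 deg) = 0.0174551
taper = 174 mm * 0.0174551 = 3.0372 mm

Answer: 3.0372 mm


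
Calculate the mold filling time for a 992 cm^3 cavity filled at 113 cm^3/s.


Formula: t_fill = V_mold / Q_flow
t = 992 cm^3 / 113 cm^3/s = 8.7788 s


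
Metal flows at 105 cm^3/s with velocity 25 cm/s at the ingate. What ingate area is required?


Formula: A_ingate = Q / v  (continuity equation)
A = 105 cm^3/s / 25 cm/s = 4.2000 cm^2

Answer: 4.2000 cm^2


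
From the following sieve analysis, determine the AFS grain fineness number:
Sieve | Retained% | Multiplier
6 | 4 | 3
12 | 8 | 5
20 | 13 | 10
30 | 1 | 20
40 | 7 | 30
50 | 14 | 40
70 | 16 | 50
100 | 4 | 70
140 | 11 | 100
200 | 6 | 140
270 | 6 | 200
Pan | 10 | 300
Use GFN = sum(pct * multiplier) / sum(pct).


Formula: GFN = sum(pct * multiplier) / sum(pct)
sum(pct * multiplier) = 8192
sum(pct) = 100
GFN = 8192 / 100 = 81.92

Final answer: 81.92


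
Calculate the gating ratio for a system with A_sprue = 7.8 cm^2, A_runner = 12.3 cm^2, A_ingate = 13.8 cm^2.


Sprue:Runner:Ingate = 1 : 12.3/7.8 : 13.8/7.8 = 1:1.58:1.77

1:1.58:1.77


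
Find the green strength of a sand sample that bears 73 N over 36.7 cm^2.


Formula: Compressive Strength = Force / Area
Strength = 73 N / 36.7 cm^2 = 1.9891 N/cm^2

1.9891 N/cm^2


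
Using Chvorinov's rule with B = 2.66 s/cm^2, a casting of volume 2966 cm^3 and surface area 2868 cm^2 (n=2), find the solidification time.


Formula: t_s = B * (V/A)^n  (Chvorinov's rule, n=2)
Modulus M = V/A = 2966/2868 = 1.034170 cm
M^2 = 1.034170^2 = 1.069508 cm^2
t_s = 2.66 * 1.069508 = 2.8449 s

Final answer: 2.8449 s


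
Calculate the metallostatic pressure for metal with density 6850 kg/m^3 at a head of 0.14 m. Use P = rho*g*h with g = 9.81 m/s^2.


Formula: P = rho * g * h
rho * g = 6850 * 9.81 = 67198.5 N/m^3
P = 67198.5 * 0.14 = 9407.7900 Pa

Answer: 9407.7900 Pa


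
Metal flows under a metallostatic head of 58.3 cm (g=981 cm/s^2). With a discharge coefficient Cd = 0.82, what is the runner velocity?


Formula: v = Cd * sqrt(2 * g * h)  (Torricelli with discharge coefficient)
2*g*h = 2 * 981 * 58.3 = 114384.6 cm^2/s^2
sqrt(114384.6) = 338.20792 cm/s
v = 0.82 * 338.20792 = 277.3305 cm/s

Answer: 277.3305 cm/s


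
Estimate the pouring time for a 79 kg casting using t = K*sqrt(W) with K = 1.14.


Formula: t = K * sqrt(W)
sqrt(W) = sqrt(79) = 8.88819
t = 1.14 * 8.88819 = 10.1325 s

Answer: 10.1325 s


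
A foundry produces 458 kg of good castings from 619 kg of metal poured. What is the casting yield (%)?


Formula: Casting Yield = (W_good / W_total) * 100
Yield = (458 kg / 619 kg) * 100 = 73.9903%

Final answer: 73.9903%


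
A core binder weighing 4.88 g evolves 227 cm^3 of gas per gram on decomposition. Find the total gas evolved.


Formula: V_gas = W_binder * gas_evolution_rate
V = 4.88 g * 227 cm^3/g = 1107.7600 cm^3

1107.7600 cm^3


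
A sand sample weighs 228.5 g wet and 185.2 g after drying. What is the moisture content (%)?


Formula: MC = (W_wet - W_dry) / W_wet * 100
Water mass = 228.5 - 185.2 = 43.3 g
MC = 43.3 / 228.5 * 100 = 18.9497%

Final answer: 18.9497%


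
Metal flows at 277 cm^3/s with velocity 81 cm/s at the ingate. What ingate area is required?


Formula: A_ingate = Q / v  (continuity equation)
A = 277 cm^3/s / 81 cm/s = 3.4198 cm^2

3.4198 cm^2


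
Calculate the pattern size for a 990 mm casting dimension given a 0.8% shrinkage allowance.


Formula: L_pattern = L_casting * (1 + shrinkage_rate/100)
Shrinkage factor = 1 + 0.8/100 = 1.008
L_pattern = 990 mm * 1.008 = 997.9200 mm

997.9200 mm


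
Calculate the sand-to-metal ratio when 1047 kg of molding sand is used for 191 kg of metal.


Formula: Sand-to-Metal Ratio = W_sand / W_metal
Ratio = 1047 kg / 191 kg = 5.4817

Final answer: 5.4817


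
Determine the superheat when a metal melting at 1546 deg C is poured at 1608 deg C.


Formula: Superheat = T_pour - T_melt
Superheat = 1608 - 1546 = 62 deg C

62 deg C


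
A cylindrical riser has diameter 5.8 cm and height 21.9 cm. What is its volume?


Formula: V = pi * (D/2)^2 * H  (cylinder volume)
Radius = D/2 = 5.8/2 = 2.9 cm
V = pi * 2.9^2 * 21.9 = 578.6154 cm^3


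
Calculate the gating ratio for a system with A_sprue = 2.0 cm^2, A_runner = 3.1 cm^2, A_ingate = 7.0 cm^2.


Sprue:Runner:Ingate = 1 : 3.1/2.0 : 7.0/2.0 = 1:1.55:3.50

Answer: 1:1.55:3.50


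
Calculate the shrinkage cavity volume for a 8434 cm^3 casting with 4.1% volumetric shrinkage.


Formula: V_shrink = V_casting * shrinkage_pct / 100
V_shrink = 8434 cm^3 * 4.1 / 100 = 345.7940 cm^3


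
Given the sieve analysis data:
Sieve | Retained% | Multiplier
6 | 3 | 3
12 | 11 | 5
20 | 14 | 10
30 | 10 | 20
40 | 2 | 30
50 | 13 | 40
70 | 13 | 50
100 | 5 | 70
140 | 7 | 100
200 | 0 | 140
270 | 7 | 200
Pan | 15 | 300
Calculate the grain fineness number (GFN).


Formula: GFN = sum(pct * multiplier) / sum(pct)
sum(pct * multiplier) = 8584
sum(pct) = 100
GFN = 8584 / 100 = 85.84

85.84


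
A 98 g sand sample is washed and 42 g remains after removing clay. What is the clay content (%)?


Formula: Clay% = (W_total - W_washed) / W_total * 100
Clay mass = 98 - 42 = 56 g
Clay% = 56 / 98 * 100 = 57.1429%

Final answer: 57.1429%


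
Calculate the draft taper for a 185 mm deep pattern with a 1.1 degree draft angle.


Formula: taper = depth * tan(draft_angle)
tan(1.1 deg) = 0.0192010
taper = 185 mm * 0.0192010 = 3.5522 mm

Answer: 3.5522 mm


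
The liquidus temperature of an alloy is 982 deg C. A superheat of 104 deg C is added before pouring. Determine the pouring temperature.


Formula: T_pour = T_melt + Superheat
T_pour = 982 + 104 = 1086 deg C

Final answer: 1086 deg C


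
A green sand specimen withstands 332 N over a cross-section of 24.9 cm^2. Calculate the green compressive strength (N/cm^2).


Formula: Compressive Strength = Force / Area
Strength = 332 N / 24.9 cm^2 = 13.3333 N/cm^2


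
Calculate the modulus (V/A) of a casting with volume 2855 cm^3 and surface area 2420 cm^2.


Formula: Casting Modulus M = V / A
M = 2855 cm^3 / 2420 cm^2 = 1.1798 cm

Final answer: 1.1798 cm


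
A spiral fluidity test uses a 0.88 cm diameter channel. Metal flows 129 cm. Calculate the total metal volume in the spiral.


Formula: V = pi * (d/2)^2 * L  (cylinder volume)
Radius = 0.88/2 = 0.44 cm
V = pi * 0.44^2 * 129 = 78.4594 cm^3

78.4594 cm^3


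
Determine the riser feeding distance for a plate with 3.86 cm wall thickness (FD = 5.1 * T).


Formula: FD = 5.1 * T  (riser feeding-distance rule)
FD = 5.1 * 3.86 cm = 19.6860 cm

19.6860 cm


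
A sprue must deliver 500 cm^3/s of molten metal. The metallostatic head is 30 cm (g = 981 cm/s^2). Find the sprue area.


Formula: v = sqrt(2*g*h), A = Q/v
Velocity: v = sqrt(2 * 981 * 30) = sqrt(58860) = 242.6108 cm/s
Sprue area: A = Q / v = 500 / 242.6108 = 2.0609 cm^2

Final answer: 2.0609 cm^2


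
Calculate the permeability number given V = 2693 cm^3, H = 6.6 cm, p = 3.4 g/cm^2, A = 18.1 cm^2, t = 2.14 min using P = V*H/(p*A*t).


Formula: Permeability Number P = (V * H) / (p * A * t)
Numerator: V * H = 2693 * 6.6 = 17773.8
Denominator: p * A * t = 3.4 * 18.1 * 2.14 = 131.6956
P = 17773.8 / 131.6956 = 134.9612

Answer: 134.9612


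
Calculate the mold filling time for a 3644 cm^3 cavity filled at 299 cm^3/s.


Formula: t_fill = V_mold / Q_flow
t = 3644 cm^3 / 299 cm^3/s = 12.1873 s


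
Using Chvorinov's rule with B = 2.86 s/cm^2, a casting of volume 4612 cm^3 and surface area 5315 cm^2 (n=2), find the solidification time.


Formula: t_s = B * (V/A)^n  (Chvorinov's rule, n=2)
Modulus M = V/A = 4612/5315 = 0.867733 cm
M^2 = 0.867733^2 = 0.752961 cm^2
t_s = 2.86 * 0.752961 = 2.1535 s

Answer: 2.1535 s


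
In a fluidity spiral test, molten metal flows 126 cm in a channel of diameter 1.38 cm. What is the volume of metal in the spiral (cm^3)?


Formula: V = pi * (d/2)^2 * L  (cylinder volume)
Radius = 1.38/2 = 0.69 cm
V = pi * 0.69^2 * 126 = 188.4597 cm^3


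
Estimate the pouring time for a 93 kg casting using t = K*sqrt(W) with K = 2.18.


Formula: t = K * sqrt(W)
sqrt(W) = sqrt(93) = 9.64365
t = 2.18 * 9.64365 = 21.0232 s

Answer: 21.0232 s


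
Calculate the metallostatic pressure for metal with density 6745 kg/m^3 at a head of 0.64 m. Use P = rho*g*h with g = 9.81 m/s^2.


Formula: P = rho * g * h
rho * g = 6745 * 9.81 = 66168.45 N/m^3
P = 66168.45 * 0.64 = 42347.8080 Pa

42347.8080 Pa


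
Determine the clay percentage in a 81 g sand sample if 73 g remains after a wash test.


Formula: Clay% = (W_total - W_washed) / W_total * 100
Clay mass = 81 - 73 = 8 g
Clay% = 8 / 81 * 100 = 9.8765%


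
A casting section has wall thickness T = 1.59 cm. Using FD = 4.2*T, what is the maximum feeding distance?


Formula: FD = 4.2 * T  (riser feeding-distance rule)
FD = 4.2 * 1.59 cm = 6.6780 cm

6.6780 cm


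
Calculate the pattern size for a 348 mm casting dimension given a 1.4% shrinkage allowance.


Formula: L_pattern = L_casting * (1 + shrinkage_rate/100)
Shrinkage factor = 1 + 1.4/100 = 1.014
L_pattern = 348 mm * 1.014 = 352.8720 mm


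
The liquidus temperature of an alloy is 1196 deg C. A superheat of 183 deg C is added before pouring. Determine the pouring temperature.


Formula: T_pour = T_melt + Superheat
T_pour = 1196 + 183 = 1379 deg C

Answer: 1379 deg C


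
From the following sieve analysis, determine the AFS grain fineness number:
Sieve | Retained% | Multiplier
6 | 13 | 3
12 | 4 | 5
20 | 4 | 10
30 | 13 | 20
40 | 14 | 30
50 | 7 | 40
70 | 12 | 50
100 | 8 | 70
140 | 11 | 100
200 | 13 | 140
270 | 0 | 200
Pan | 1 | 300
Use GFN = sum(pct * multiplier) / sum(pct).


Formula: GFN = sum(pct * multiplier) / sum(pct)
sum(pct * multiplier) = 5439
sum(pct) = 100
GFN = 5439 / 100 = 54.39

Answer: 54.39


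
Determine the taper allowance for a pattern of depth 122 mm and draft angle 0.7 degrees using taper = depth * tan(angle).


Formula: taper = depth * tan(draft_angle)
tan(0.7 deg) = 0.0122179
taper = 122 mm * 0.0122179 = 1.4906 mm

1.4906 mm


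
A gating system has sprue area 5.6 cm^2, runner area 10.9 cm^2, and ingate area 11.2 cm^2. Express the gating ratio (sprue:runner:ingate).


Sprue:Runner:Ingate = 1 : 10.9/5.6 : 11.2/5.6 = 1:1.95:2.00

Answer: 1:1.95:2.00


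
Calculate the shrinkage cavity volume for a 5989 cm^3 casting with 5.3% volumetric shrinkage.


Formula: V_shrink = V_casting * shrinkage_pct / 100
V_shrink = 5989 cm^3 * 5.3 / 100 = 317.4170 cm^3


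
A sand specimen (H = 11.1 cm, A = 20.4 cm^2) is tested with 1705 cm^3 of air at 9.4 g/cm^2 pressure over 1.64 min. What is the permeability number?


Formula: Permeability Number P = (V * H) / (p * A * t)
Numerator: V * H = 1705 * 11.1 = 18925.5
Denominator: p * A * t = 9.4 * 20.4 * 1.64 = 314.4864
P = 18925.5 / 314.4864 = 60.1791

Answer: 60.1791


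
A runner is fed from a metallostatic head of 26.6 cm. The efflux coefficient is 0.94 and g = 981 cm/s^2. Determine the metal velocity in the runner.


Formula: v = Cd * sqrt(2 * g * h)  (Torricelli with discharge coefficient)
2*g*h = 2 * 981 * 26.6 = 52189.2 cm^2/s^2
sqrt(52189.2) = 228.44956 cm/s
v = 0.94 * 228.44956 = 214.7426 cm/s


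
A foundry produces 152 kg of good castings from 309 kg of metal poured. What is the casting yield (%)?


Formula: Casting Yield = (W_good / W_total) * 100
Yield = (152 kg / 309 kg) * 100 = 49.1909%

Final answer: 49.1909%


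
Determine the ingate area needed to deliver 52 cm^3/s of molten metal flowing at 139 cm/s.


Formula: A_ingate = Q / v  (continuity equation)
A = 52 cm^3/s / 139 cm/s = 0.3741 cm^2

Answer: 0.3741 cm^2


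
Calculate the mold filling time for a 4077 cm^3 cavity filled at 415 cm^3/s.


Formula: t_fill = V_mold / Q_flow
t = 4077 cm^3 / 415 cm^3/s = 9.8241 s

9.8241 s


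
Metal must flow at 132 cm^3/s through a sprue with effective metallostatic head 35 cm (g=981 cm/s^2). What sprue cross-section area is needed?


Formula: v = sqrt(2*g*h), A = Q/v
Velocity: v = sqrt(2 * 981 * 35) = sqrt(68670) = 262.0496 cm/s
Sprue area: A = Q / v = 132 / 262.0496 = 0.5037 cm^2

Answer: 0.5037 cm^2


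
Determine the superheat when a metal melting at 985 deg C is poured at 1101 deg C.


Formula: Superheat = T_pour - T_melt
Superheat = 1101 - 985 = 116 deg C

116 deg C


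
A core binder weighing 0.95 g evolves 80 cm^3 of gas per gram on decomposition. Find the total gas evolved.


Formula: V_gas = W_binder * gas_evolution_rate
V = 0.95 g * 80 cm^3/g = 76.0000 cm^3


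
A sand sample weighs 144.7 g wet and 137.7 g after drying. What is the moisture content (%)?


Formula: MC = (W_wet - W_dry) / W_wet * 100
Water mass = 144.7 - 137.7 = 7.0 g
MC = 7.0 / 144.7 * 100 = 4.8376%

4.8376%


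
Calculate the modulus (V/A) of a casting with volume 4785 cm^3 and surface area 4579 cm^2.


Formula: Casting Modulus M = V / A
M = 4785 cm^3 / 4579 cm^2 = 1.0450 cm

1.0450 cm


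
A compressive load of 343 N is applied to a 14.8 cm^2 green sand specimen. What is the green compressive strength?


Formula: Compressive Strength = Force / Area
Strength = 343 N / 14.8 cm^2 = 23.1757 N/cm^2

Final answer: 23.1757 N/cm^2


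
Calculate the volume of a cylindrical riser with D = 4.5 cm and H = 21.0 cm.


Formula: V = pi * (D/2)^2 * H  (cylinder volume)
Radius = D/2 = 4.5/2 = 2.25 cm
V = pi * 2.25^2 * 21.0 = 333.9906 cm^3


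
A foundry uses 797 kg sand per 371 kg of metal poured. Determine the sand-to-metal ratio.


Formula: Sand-to-Metal Ratio = W_sand / W_metal
Ratio = 797 kg / 371 kg = 2.1482

Final answer: 2.1482


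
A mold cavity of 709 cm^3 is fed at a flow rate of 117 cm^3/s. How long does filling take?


Formula: t_fill = V_mold / Q_flow
t = 709 cm^3 / 117 cm^3/s = 6.0598 s


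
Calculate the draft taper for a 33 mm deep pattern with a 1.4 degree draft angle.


Formula: taper = depth * tan(draft_angle)
tan(1.4 deg) = 0.0244395
taper = 33 mm * 0.0244395 = 0.8065 mm

Final answer: 0.8065 mm


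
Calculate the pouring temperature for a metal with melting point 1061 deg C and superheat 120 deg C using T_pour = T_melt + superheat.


Formula: T_pour = T_melt + Superheat
T_pour = 1061 + 120 = 1181 deg C

Final answer: 1181 deg C


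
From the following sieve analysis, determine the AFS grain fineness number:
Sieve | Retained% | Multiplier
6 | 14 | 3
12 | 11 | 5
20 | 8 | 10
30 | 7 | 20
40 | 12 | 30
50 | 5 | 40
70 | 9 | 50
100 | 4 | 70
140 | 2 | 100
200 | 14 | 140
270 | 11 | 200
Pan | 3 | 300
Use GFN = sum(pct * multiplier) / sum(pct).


Formula: GFN = sum(pct * multiplier) / sum(pct)
sum(pct * multiplier) = 6867
sum(pct) = 100
GFN = 6867 / 100 = 68.67

Answer: 68.67


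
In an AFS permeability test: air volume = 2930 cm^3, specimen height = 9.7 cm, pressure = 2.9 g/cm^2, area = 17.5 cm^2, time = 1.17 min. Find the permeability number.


Formula: Permeability Number P = (V * H) / (p * A * t)
Numerator: V * H = 2930 * 9.7 = 28421.0
Denominator: p * A * t = 2.9 * 17.5 * 1.17 = 59.3775
P = 28421.0 / 59.3775 = 478.6493

Answer: 478.6493


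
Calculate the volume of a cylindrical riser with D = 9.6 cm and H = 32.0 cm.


Formula: V = pi * (D/2)^2 * H  (cylinder volume)
Radius = D/2 = 9.6/2 = 4.8 cm
V = pi * 4.8^2 * 32.0 = 2316.2334 cm^3

Answer: 2316.2334 cm^3


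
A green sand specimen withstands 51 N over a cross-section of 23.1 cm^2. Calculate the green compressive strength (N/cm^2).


Formula: Compressive Strength = Force / Area
Strength = 51 N / 23.1 cm^2 = 2.2078 N/cm^2

2.2078 N/cm^2


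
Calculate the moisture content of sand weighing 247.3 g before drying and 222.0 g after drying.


Formula: MC = (W_wet - W_dry) / W_wet * 100
Water mass = 247.3 - 222.0 = 25.3 g
MC = 25.3 / 247.3 * 100 = 10.2305%

10.2305%


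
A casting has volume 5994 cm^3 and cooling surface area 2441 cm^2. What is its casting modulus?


Formula: Casting Modulus M = V / A
M = 5994 cm^3 / 2441 cm^2 = 2.4556 cm

2.4556 cm


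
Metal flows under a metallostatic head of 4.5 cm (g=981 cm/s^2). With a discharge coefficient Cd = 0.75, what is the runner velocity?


Formula: v = Cd * sqrt(2 * g * h)  (Torricelli with discharge coefficient)
2*g*h = 2 * 981 * 4.5 = 8829.0 cm^2/s^2
sqrt(8829.0) = 93.96276 cm/s
v = 0.75 * 93.96276 = 70.4721 cm/s

Final answer: 70.4721 cm/s


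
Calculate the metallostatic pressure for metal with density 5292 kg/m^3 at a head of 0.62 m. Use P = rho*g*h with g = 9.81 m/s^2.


Formula: P = rho * g * h
rho * g = 5292 * 9.81 = 51914.52 N/m^3
P = 51914.52 * 0.62 = 32187.0024 Pa

Answer: 32187.0024 Pa


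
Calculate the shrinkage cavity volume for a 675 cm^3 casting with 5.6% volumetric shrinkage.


Formula: V_shrink = V_casting * shrinkage_pct / 100
V_shrink = 675 cm^3 * 5.6 / 100 = 37.8000 cm^3


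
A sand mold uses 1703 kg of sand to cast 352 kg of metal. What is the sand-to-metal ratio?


Formula: Sand-to-Metal Ratio = W_sand / W_metal
Ratio = 1703 kg / 352 kg = 4.8381

Final answer: 4.8381


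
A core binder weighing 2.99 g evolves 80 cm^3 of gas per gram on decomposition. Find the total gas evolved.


Formula: V_gas = W_binder * gas_evolution_rate
V = 2.99 g * 80 cm^3/g = 239.2000 cm^3

Answer: 239.2000 cm^3


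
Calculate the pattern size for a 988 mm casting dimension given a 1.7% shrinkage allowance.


Formula: L_pattern = L_casting * (1 + shrinkage_rate/100)
Shrinkage factor = 1 + 1.7/100 = 1.017
L_pattern = 988 mm * 1.017 = 1004.7960 mm


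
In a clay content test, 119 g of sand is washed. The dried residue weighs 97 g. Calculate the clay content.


Formula: Clay% = (W_total - W_washed) / W_total * 100
Clay mass = 119 - 97 = 22 g
Clay% = 22 / 119 * 100 = 18.4874%

18.4874%


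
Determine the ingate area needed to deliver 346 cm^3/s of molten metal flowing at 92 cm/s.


Formula: A_ingate = Q / v  (continuity equation)
A = 346 cm^3/s / 92 cm/s = 3.7609 cm^2

Answer: 3.7609 cm^2


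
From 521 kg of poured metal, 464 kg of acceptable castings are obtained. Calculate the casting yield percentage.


Formula: Casting Yield = (W_good / W_total) * 100
Yield = (464 kg / 521 kg) * 100 = 89.0595%

Final answer: 89.0595%


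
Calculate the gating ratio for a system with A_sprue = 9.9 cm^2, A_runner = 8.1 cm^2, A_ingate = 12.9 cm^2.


Sprue:Runner:Ingate = 1 : 8.1/9.9 : 12.9/9.9 = 1:0.82:1.30

Final answer: 1:0.82:1.30


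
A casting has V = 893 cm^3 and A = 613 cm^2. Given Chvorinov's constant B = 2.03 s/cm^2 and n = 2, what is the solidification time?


Formula: t_s = B * (V/A)^n  (Chvorinov's rule, n=2)
Modulus M = V/A = 893/613 = 1.456770 cm
M^2 = 1.456770^2 = 2.122179 cm^2
t_s = 2.03 * 2.122179 = 4.3080 s

Final answer: 4.3080 s


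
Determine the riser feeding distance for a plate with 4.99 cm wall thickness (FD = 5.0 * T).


Formula: FD = 5.0 * T  (riser feeding-distance rule)
FD = 5.0 * 4.99 cm = 24.9500 cm


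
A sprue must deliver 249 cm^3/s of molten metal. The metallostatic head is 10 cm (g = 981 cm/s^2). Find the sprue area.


Formula: v = sqrt(2*g*h), A = Q/v
Velocity: v = sqrt(2 * 981 * 10) = sqrt(19620) = 140.0714 cm/s
Sprue area: A = Q / v = 249 / 140.0714 = 1.7777 cm^2


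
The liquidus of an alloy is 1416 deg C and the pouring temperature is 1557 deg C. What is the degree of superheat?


Formula: Superheat = T_pour - T_melt
Superheat = 1557 - 1416 = 141 deg C

141 deg C


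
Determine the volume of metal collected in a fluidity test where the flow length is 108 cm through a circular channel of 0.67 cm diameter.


Formula: V = pi * (d/2)^2 * L  (cylinder volume)
Radius = 0.67/2 = 0.335 cm
V = pi * 0.335^2 * 108 = 38.0770 cm^3

38.0770 cm^3


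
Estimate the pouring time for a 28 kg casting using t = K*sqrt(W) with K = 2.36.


Formula: t = K * sqrt(W)
sqrt(W) = sqrt(28) = 5.29150
t = 2.36 * 5.29150 = 12.4879 s

Final answer: 12.4879 s


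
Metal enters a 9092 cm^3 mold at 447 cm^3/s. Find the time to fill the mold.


Formula: t_fill = V_mold / Q_flow
t = 9092 cm^3 / 447 cm^3/s = 20.3400 s


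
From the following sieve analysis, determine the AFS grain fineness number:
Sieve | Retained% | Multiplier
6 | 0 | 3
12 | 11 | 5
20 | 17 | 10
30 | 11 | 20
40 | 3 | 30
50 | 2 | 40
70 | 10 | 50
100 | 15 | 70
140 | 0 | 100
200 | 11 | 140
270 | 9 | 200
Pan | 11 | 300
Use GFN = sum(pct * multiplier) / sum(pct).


Formula: GFN = sum(pct * multiplier) / sum(pct)
sum(pct * multiplier) = 8805
sum(pct) = 100
GFN = 8805 / 100 = 88.05

88.05


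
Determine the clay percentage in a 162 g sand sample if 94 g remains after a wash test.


Formula: Clay% = (W_total - W_washed) / W_total * 100
Clay mass = 162 - 94 = 68 g
Clay% = 68 / 162 * 100 = 41.9753%

Answer: 41.9753%


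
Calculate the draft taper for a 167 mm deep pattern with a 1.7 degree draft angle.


Formula: taper = depth * tan(draft_angle)
tan(1.7 deg) = 0.0296793
taper = 167 mm * 0.0296793 = 4.9564 mm


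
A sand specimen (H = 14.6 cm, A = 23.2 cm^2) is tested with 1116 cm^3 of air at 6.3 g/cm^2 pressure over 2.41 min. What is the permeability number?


Formula: Permeability Number P = (V * H) / (p * A * t)
Numerator: V * H = 1116 * 14.6 = 16293.6
Denominator: p * A * t = 6.3 * 23.2 * 2.41 = 352.2456
P = 16293.6 / 352.2456 = 46.2564

46.2564


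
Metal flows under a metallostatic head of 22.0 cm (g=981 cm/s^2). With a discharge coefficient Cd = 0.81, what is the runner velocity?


Formula: v = Cd * sqrt(2 * g * h)  (Torricelli with discharge coefficient)
2*g*h = 2 * 981 * 22.0 = 43164.0 cm^2/s^2
sqrt(43164.0) = 207.75948 cm/s
v = 0.81 * 207.75948 = 168.2852 cm/s

Answer: 168.2852 cm/s


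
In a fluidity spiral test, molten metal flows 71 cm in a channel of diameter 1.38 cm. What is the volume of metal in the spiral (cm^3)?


Formula: V = pi * (d/2)^2 * L  (cylinder volume)
Radius = 1.38/2 = 0.69 cm
V = pi * 0.69^2 * 71 = 106.1956 cm^3

Final answer: 106.1956 cm^3


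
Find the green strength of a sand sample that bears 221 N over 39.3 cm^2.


Formula: Compressive Strength = Force / Area
Strength = 221 N / 39.3 cm^2 = 5.6234 N/cm^2


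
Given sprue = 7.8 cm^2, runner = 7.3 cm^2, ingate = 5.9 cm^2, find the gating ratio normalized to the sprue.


Sprue:Runner:Ingate = 1 : 7.3/7.8 : 5.9/7.8 = 1:0.94:0.76

1:0.94:0.76


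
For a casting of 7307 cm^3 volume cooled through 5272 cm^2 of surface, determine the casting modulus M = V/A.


Formula: Casting Modulus M = V / A
M = 7307 cm^3 / 5272 cm^2 = 1.3860 cm

Answer: 1.3860 cm


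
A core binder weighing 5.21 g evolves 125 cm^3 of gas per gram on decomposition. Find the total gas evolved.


Formula: V_gas = W_binder * gas_evolution_rate
V = 5.21 g * 125 cm^3/g = 651.2500 cm^3

Final answer: 651.2500 cm^3


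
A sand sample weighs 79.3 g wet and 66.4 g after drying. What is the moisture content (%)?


Formula: MC = (W_wet - W_dry) / W_wet * 100
Water mass = 79.3 - 66.4 = 12.9 g
MC = 12.9 / 79.3 * 100 = 16.2673%

16.2673%


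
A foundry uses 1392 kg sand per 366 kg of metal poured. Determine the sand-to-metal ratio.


Formula: Sand-to-Metal Ratio = W_sand / W_metal
Ratio = 1392 kg / 366 kg = 3.8033


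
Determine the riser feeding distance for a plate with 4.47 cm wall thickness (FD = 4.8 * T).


Formula: FD = 4.8 * T  (riser feeding-distance rule)
FD = 4.8 * 4.47 cm = 21.4560 cm


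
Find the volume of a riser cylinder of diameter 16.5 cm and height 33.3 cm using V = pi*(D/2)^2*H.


Formula: V = pi * (D/2)^2 * H  (cylinder volume)
Radius = D/2 = 16.5/2 = 8.25 cm
V = pi * 8.25^2 * 33.3 = 7120.3608 cm^3

7120.3608 cm^3


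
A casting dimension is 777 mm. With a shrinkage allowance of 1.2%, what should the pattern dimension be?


Formula: L_pattern = L_casting * (1 + shrinkage_rate/100)
Shrinkage factor = 1 + 1.2/100 = 1.012
L_pattern = 777 mm * 1.012 = 786.3240 mm

Final answer: 786.3240 mm


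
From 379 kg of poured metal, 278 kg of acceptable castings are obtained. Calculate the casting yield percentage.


Formula: Casting Yield = (W_good / W_total) * 100
Yield = (278 kg / 379 kg) * 100 = 73.3509%

Final answer: 73.3509%


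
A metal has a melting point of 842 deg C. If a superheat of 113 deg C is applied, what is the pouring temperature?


Formula: T_pour = T_melt + Superheat
T_pour = 842 + 113 = 955 deg C

Answer: 955 deg C


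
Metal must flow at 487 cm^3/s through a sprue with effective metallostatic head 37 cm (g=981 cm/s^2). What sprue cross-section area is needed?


Formula: v = sqrt(2*g*h), A = Q/v
Velocity: v = sqrt(2 * 981 * 37) = sqrt(72594) = 269.4327 cm/s
Sprue area: A = Q / v = 487 / 269.4327 = 1.8075 cm^2

Answer: 1.8075 cm^2


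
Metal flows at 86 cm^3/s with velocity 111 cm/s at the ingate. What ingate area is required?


Formula: A_ingate = Q / v  (continuity equation)
A = 86 cm^3/s / 111 cm/s = 0.7748 cm^2

0.7748 cm^2


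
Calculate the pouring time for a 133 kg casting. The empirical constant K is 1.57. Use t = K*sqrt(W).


Formula: t = K * sqrt(W)
sqrt(W) = sqrt(133) = 11.53256
t = 1.57 * 11.53256 = 18.1061 s

Answer: 18.1061 s


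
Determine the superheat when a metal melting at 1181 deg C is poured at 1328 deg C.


Formula: Superheat = T_pour - T_melt
Superheat = 1328 - 1181 = 147 deg C

Final answer: 147 deg C


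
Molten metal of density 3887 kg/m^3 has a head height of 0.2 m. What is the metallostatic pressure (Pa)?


Formula: P = rho * g * h
rho * g = 3887 * 9.81 = 38131.47 N/m^3
P = 38131.47 * 0.2 = 7626.2940 Pa


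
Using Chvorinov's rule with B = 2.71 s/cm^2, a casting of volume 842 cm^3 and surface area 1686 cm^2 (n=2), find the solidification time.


Formula: t_s = B * (V/A)^n  (Chvorinov's rule, n=2)
Modulus M = V/A = 842/1686 = 0.499407 cm
M^2 = 0.499407^2 = 0.249407 cm^2
t_s = 2.71 * 0.249407 = 0.6759 s

Answer: 0.6759 s


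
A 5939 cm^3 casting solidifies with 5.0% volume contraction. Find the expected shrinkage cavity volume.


Formula: V_shrink = V_casting * shrinkage_pct / 100
V_shrink = 5939 cm^3 * 5.0 / 100 = 296.9500 cm^3

Answer: 296.9500 cm^3


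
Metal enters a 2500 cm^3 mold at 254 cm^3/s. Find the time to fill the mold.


Formula: t_fill = V_mold / Q_flow
t = 2500 cm^3 / 254 cm^3/s = 9.8425 s

9.8425 s


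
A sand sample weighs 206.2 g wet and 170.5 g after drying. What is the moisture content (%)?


Formula: MC = (W_wet - W_dry) / W_wet * 100
Water mass = 206.2 - 170.5 = 35.7 g
MC = 35.7 / 206.2 * 100 = 17.3133%


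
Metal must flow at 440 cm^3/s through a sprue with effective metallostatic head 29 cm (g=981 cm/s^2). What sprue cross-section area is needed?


Formula: v = sqrt(2*g*h), A = Q/v
Velocity: v = sqrt(2 * 981 * 29) = sqrt(56898) = 238.5330 cm/s
Sprue area: A = Q / v = 440 / 238.5330 = 1.8446 cm^2


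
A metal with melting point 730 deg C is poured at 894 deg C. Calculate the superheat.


Formula: Superheat = T_pour - T_melt
Superheat = 894 - 730 = 164 deg C

Final answer: 164 deg C


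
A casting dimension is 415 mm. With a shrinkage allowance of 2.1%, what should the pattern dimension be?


Formula: L_pattern = L_casting * (1 + shrinkage_rate/100)
Shrinkage factor = 1 + 2.1/100 = 1.021
L_pattern = 415 mm * 1.021 = 423.7150 mm

Final answer: 423.7150 mm


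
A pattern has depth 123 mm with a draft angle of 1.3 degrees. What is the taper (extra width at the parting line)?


Formula: taper = depth * tan(draft_angle)
tan(1.3 deg) = 0.0226932
taper = 123 mm * 0.0226932 = 2.7913 mm

Answer: 2.7913 mm


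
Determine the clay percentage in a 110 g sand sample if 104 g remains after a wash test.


Formula: Clay% = (W_total - W_washed) / W_total * 100
Clay mass = 110 - 104 = 6 g
Clay% = 6 / 110 * 100 = 5.4545%


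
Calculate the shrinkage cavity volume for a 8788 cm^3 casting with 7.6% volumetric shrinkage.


Formula: V_shrink = V_casting * shrinkage_pct / 100
V_shrink = 8788 cm^3 * 7.6 / 100 = 667.8880 cm^3

Final answer: 667.8880 cm^3


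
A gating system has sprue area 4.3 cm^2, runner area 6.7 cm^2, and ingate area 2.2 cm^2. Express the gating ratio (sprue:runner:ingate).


Sprue:Runner:Ingate = 1 : 6.7/4.3 : 2.2/4.3 = 1:1.56:0.51


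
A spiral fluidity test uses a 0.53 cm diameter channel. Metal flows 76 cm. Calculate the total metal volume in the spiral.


Formula: V = pi * (d/2)^2 * L  (cylinder volume)
Radius = 0.53/2 = 0.265 cm
V = pi * 0.265^2 * 76 = 16.7670 cm^3


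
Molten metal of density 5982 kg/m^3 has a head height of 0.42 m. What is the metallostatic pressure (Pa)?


Formula: P = rho * g * h
rho * g = 5982 * 9.81 = 58683.42 N/m^3
P = 58683.42 * 0.42 = 24647.0364 Pa

24647.0364 Pa


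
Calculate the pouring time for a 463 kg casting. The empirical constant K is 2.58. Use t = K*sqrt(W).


Formula: t = K * sqrt(W)
sqrt(W) = sqrt(463) = 21.51743
t = 2.58 * 21.51743 = 55.5150 s

Final answer: 55.5150 s


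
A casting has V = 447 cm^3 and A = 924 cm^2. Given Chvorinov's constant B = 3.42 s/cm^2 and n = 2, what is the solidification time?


Formula: t_s = B * (V/A)^n  (Chvorinov's rule, n=2)
Modulus M = V/A = 447/924 = 0.483766 cm
M^2 = 0.483766^2 = 0.234030 cm^2
t_s = 3.42 * 0.234030 = 0.8004 s

Answer: 0.8004 s


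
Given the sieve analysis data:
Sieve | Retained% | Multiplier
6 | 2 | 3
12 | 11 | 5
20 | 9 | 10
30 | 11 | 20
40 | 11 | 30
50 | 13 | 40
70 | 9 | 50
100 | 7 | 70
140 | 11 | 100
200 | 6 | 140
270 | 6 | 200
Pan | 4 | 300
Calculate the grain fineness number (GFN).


Formula: GFN = sum(pct * multiplier) / sum(pct)
sum(pct * multiplier) = 6501
sum(pct) = 100
GFN = 6501 / 100 = 65.01

65.01


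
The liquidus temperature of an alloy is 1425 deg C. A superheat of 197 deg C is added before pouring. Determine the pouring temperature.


Formula: T_pour = T_melt + Superheat
T_pour = 1425 + 197 = 1622 deg C


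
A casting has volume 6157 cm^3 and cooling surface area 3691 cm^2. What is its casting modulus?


Formula: Casting Modulus M = V / A
M = 6157 cm^3 / 3691 cm^2 = 1.6681 cm

1.6681 cm


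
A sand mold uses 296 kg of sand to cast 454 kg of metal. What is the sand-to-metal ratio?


Formula: Sand-to-Metal Ratio = W_sand / W_metal
Ratio = 296 kg / 454 kg = 0.6520


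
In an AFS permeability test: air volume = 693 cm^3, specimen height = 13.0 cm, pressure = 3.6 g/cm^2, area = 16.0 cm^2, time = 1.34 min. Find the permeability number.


Formula: Permeability Number P = (V * H) / (p * A * t)
Numerator: V * H = 693 * 13.0 = 9009.0
Denominator: p * A * t = 3.6 * 16.0 * 1.34 = 77.184
P = 9009.0 / 77.184 = 116.7211

Final answer: 116.7211


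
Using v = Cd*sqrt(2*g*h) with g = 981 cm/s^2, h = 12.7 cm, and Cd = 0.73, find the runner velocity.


Formula: v = Cd * sqrt(2 * g * h)  (Torricelli with discharge coefficient)
2*g*h = 2 * 981 * 12.7 = 24917.4 cm^2/s^2
sqrt(24917.4) = 157.85246 cm/s
v = 0.73 * 157.85246 = 115.2323 cm/s

Final answer: 115.2323 cm/s


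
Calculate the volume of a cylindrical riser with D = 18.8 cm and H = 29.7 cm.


Formula: V = pi * (D/2)^2 * H  (cylinder volume)
Radius = D/2 = 18.8/2 = 9.4 cm
V = pi * 9.4^2 * 29.7 = 8244.4565 cm^3

Answer: 8244.4565 cm^3


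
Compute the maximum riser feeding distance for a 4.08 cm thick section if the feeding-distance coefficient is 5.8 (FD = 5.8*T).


Formula: FD = 5.8 * T  (riser feeding-distance rule)
FD = 5.8 * 4.08 cm = 23.6640 cm

Final answer: 23.6640 cm


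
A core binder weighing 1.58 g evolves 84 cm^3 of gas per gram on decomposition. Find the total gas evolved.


Formula: V_gas = W_binder * gas_evolution_rate
V = 1.58 g * 84 cm^3/g = 132.7200 cm^3

Final answer: 132.7200 cm^3


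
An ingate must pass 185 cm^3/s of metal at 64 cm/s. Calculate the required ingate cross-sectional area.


Formula: A_ingate = Q / v  (continuity equation)
A = 185 cm^3/s / 64 cm/s = 2.8906 cm^2


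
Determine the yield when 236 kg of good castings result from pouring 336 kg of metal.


Formula: Casting Yield = (W_good / W_total) * 100
Yield = (236 kg / 336 kg) * 100 = 70.2381%

Final answer: 70.2381%


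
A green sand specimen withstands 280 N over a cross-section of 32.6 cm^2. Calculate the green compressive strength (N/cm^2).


Formula: Compressive Strength = Force / Area
Strength = 280 N / 32.6 cm^2 = 8.5890 N/cm^2

Answer: 8.5890 N/cm^2


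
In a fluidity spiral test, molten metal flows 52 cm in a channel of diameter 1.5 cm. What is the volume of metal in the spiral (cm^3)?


Formula: V = pi * (d/2)^2 * L  (cylinder volume)
Radius = 1.5/2 = 0.75 cm
V = pi * 0.75^2 * 52 = 91.8916 cm^3


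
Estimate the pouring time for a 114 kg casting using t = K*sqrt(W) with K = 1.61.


Formula: t = K * sqrt(W)
sqrt(W) = sqrt(114) = 10.67708
t = 1.61 * 10.67708 = 17.1901 s

Final answer: 17.1901 s


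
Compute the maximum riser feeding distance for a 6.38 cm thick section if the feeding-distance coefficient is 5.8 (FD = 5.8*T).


Formula: FD = 5.8 * T  (riser feeding-distance rule)
FD = 5.8 * 6.38 cm = 37.0040 cm


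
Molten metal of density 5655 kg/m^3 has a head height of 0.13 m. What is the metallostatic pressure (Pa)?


Formula: P = rho * g * h
rho * g = 5655 * 9.81 = 55475.55 N/m^3
P = 55475.55 * 0.13 = 7211.8215 Pa
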